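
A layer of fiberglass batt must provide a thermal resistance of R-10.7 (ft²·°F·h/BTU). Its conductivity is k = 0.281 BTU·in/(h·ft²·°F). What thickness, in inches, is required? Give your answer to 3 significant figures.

L = R × k = 10.7 × 0.281 = 3.007 in

3.01 in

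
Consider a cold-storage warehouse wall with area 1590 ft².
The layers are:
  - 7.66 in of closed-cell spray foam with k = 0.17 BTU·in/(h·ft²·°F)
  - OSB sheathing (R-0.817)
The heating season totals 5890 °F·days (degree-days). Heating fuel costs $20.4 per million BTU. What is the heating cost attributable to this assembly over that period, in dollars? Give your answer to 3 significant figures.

99.9 dollars

7.66/0.17 = 45.06
R_total = 45.06 + 0.817 = 45.88 ft²·°F·h/BTU
E = A × HDD × 24 / R = 1590 × 5890 × 24 / 45.88 = 4899000 BTU
Cost = 4899000/10⁶ × 20.4 = $99.95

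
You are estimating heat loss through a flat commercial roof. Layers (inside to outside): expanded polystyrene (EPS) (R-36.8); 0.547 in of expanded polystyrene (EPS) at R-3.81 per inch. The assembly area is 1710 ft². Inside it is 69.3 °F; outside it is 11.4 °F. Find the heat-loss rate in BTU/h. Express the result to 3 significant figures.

0.547 × 3.81 = 2.084
R_total = 36.8 + 2.084 = 38.88 ft²·°F·h/BTU
Q = A·ΔT/R = 1710 × (69.3 − 11.4) / 38.88 = 2546 BTU/h

2550 BTU/h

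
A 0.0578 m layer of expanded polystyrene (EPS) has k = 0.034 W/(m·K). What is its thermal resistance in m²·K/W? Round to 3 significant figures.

1.70 m²·K/W

R = L/k = 0.0578/0.034 = 1.7 m²·K/W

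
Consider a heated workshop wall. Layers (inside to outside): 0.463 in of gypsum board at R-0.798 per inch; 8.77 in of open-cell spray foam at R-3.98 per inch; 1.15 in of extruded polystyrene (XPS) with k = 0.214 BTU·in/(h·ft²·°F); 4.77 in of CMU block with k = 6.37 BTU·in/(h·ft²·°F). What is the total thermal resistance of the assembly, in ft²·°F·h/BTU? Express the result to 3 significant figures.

0.463 × 0.798 = 0.3695
8.77 × 3.98 = 34.9
1.15/0.214 = 5.374
4.77/6.37 = 0.7488
R_total = 0.3695 + 34.9 + 5.374 + 0.7488 = 41.4 ft²·°F·h/BTU

41.4 ft²·°F·h/BTU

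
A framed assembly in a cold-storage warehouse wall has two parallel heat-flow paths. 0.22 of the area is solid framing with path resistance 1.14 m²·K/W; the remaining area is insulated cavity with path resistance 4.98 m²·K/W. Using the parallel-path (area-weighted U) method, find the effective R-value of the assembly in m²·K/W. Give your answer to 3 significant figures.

U_eff = 0.78/4.98 + 0.22/1.14 = 0.1566 + 0.193 = 0.3496
R_eff = 1/U_eff = 2.86 m²·K/W

2.86 m²·K/W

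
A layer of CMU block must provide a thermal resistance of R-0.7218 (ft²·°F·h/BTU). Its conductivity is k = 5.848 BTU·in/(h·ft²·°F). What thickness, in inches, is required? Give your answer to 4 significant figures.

L = R × k = 0.7218 × 5.848 = 4.2211 in

4.221 in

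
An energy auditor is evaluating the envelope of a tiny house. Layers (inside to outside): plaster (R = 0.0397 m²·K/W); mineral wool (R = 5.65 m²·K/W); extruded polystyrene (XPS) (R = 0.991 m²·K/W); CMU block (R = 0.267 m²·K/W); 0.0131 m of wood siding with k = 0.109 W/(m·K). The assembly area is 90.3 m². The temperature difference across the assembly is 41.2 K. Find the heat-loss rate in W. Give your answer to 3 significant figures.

0.0131/0.109 = 0.1202
R_total = 0.0397 + 5.65 + 0.991 + 0.267 + 0.1202 = 7.068 m²·K/W
Q = A·ΔT/R = 90.3 × 41.2 / 7.068 = 526.4 W

526 W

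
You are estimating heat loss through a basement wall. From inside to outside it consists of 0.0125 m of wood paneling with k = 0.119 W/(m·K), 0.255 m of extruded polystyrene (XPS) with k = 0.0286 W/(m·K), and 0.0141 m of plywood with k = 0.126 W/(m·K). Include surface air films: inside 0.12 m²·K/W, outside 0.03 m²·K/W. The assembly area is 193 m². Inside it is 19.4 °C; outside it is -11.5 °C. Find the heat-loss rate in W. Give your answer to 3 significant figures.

642 W

0.0125/0.119 = 0.105
0.255/0.0286 = 8.916
0.0141/0.126 = 0.1119
R_total = 0.12 + 0.105 + 8.916 + 0.1119 + 0.03 = 9.283 m²·K/W
Q = A·ΔT/R = 193 × (19.4 − (-11.5)) / 9.283 = 642.4 W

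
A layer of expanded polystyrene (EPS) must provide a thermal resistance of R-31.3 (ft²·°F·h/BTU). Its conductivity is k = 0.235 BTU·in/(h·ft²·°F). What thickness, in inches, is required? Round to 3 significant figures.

L = R × k = 31.3 × 0.235 = 7.356 in

7.36 in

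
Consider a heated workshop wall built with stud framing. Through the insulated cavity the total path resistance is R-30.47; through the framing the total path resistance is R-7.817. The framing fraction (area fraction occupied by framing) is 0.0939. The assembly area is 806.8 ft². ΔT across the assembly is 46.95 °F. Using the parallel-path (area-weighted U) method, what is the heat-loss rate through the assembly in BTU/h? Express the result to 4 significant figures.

1581 BTU/h

U_eff = 0.9061/30.47 + 0.0939/7.817 = 0.029737 + 0.012012 = 0.04175
R_eff = 1/U_eff = 23.952 ft²·°F·h/BTU
Q = 806.8 × 46.95 / 23.952 = 1581.4 BTU/h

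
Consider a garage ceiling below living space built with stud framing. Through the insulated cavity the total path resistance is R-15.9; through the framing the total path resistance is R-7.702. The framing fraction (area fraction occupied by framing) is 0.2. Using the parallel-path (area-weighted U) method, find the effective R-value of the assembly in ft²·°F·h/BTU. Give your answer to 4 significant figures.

U_eff = 0.8/15.9 + 0.2/7.702 = 0.050314 + 0.025967 = 0.076282
R_eff = 1/U_eff = 13.109 ft²·°F·h/BTU

13.11 ft²·°F·h/BTU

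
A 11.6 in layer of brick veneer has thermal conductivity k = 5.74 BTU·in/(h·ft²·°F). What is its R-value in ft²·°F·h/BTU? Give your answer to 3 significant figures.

2.02 ft²·°F·h/BTU

R = L/k = 11.6/5.74 = 2.021 ft²·°F·h/BTU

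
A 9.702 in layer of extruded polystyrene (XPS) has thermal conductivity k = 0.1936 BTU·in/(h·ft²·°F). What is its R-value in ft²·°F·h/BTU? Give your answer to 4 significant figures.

50.11 ft²·°F·h/BTU

R = L/k = 9.702/0.1936 = 50.114 ft²·°F·h/BTU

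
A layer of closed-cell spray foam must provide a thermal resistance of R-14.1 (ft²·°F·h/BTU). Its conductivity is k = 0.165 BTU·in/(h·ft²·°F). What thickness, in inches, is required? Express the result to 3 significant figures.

L = R × k = 14.1 × 0.165 = 2.327 in

2.33 in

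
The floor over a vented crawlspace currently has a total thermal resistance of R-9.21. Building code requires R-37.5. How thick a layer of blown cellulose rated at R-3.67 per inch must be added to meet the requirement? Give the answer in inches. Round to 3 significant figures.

ΔR = 37.5 − 9.21 = 28.29 ft²·°F·h/BTU
L = ΔR / (R/in) = 28.29/3.67 = 7.708 in

7.71 in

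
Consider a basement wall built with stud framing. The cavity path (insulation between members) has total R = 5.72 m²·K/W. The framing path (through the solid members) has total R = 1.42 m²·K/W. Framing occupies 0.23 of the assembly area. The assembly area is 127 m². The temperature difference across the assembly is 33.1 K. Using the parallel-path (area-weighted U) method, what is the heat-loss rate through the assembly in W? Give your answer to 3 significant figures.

1250 W

U_eff = 0.77/5.72 + 0.23/1.42 = 0.1346 + 0.162 = 0.2966
R_eff = 1/U_eff = 3.372 m²·K/W
Q = 127 × 33.1 / 3.372 = 1247 W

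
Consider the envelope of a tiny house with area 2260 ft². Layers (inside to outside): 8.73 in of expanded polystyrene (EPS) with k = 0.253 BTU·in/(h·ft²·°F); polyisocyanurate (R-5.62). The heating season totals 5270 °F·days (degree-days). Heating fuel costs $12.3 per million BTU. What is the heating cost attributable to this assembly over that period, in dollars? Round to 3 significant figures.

87.6 dollars

8.73/0.253 = 34.51
R_total = 34.51 + 5.62 = 40.13 ft²·°F·h/BTU
E = A × HDD × 24 / R = 2260 × 5270 × 24 / 40.13 = 7124000 BTU
Cost = 7124000/10⁶ × 12.3 = $87.62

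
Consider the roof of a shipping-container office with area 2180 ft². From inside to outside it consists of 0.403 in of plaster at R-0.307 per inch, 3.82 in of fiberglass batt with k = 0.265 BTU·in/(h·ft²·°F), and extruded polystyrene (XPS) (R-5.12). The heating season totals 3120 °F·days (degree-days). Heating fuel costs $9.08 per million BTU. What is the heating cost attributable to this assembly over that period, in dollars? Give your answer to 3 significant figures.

75.4 dollars

0.403 × 0.307 = 0.1237
3.82/0.265 = 14.42
R_total = 0.1237 + 14.42 + 5.12 = 19.66 ft²·°F·h/BTU
E = A × HDD × 24 / R = 2180 × 3120 × 24 / 19.66 = 8304000 BTU
Cost = 8304000/10⁶ × 9.08 = $75.4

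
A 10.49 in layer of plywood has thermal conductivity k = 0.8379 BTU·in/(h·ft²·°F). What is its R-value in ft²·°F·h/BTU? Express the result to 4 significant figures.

12.52 ft²·°F·h/BTU

R = L/k = 10.49/0.8379 = 12.519 ft²·°F·h/BTU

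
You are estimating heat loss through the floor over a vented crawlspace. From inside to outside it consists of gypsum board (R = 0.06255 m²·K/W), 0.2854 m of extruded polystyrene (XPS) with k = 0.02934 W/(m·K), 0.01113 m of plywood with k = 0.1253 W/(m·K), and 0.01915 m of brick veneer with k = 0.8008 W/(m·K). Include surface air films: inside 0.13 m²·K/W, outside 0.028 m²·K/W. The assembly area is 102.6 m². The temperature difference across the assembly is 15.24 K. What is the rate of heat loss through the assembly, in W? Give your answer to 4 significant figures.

0.2854/0.02934 = 9.7273
0.01113/0.1253 = 0.088827
0.01915/0.8008 = 0.023914
R_total = 0.13 + 0.06255 + 9.7273 + 0.088827 + 0.023914 + 0.028 = 10.061 m²·K/W
Q = A·ΔT/R = 102.6 × 15.24 / 10.061 = 155.42 W

155.4 W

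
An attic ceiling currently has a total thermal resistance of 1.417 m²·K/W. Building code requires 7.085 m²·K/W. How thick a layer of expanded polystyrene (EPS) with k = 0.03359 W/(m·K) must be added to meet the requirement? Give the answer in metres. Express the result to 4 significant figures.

0.1904 m

ΔR = 7.085 − 1.417 = 5.668 m²·K/W
L = ΔR × k = 5.668 × 0.03359 = 0.19039 m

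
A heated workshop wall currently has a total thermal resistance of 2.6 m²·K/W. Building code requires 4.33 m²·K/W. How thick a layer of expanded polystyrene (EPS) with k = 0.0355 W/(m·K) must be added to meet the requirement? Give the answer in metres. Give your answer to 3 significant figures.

ΔR = 4.33 − 2.6 = 1.73 m²·K/W
L = ΔR × k = 1.73 × 0.0355 = 0.06141 m

0.0614 m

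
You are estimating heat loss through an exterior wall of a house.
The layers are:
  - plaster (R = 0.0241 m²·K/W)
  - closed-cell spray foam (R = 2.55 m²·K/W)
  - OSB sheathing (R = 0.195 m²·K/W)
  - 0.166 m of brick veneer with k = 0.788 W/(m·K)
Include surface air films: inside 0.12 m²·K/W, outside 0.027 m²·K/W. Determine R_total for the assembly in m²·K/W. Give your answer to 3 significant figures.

3.13 m²·K/W

0.166/0.788 = 0.2107
R_total = 0.12 + 0.0241 + 2.55 + 0.195 + 0.2107 + 0.027 = 3.127 m²·K/W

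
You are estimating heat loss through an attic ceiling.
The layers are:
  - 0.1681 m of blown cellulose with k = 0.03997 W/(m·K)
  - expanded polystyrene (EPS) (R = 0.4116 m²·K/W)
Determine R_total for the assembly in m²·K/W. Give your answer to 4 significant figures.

4.617 m²·K/W

0.1681/0.03997 = 4.2057
R_total = 4.2057 + 0.4116 = 4.6173 m²·K/W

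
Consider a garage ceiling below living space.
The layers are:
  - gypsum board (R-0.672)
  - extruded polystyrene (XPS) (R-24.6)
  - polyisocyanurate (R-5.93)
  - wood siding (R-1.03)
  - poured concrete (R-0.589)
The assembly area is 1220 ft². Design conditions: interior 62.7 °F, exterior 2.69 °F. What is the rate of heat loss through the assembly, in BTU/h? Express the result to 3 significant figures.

R_total = 0.672 + 24.6 + 5.93 + 1.03 + 0.589 = 32.82 ft²·°F·h/BTU
Q = A·ΔT/R = 1220 × (62.7 − 2.69) / 32.82 = 2231 BTU/h

2230 BTU/h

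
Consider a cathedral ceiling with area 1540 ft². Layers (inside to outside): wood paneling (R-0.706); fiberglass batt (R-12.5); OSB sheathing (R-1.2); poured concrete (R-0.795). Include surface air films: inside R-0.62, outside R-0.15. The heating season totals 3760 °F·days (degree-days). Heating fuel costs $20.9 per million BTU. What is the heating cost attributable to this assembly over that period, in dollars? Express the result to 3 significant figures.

182 dollars

R_total = 0.62 + 0.706 + 12.5 + 1.2 + 0.795 + 0.15 = 15.97 ft²·°F·h/BTU
E = A × HDD × 24 / R = 1540 × 3760 × 24 / 15.97 = 8701000 BTU
Cost = 8701000/10⁶ × 20.9 = $181.9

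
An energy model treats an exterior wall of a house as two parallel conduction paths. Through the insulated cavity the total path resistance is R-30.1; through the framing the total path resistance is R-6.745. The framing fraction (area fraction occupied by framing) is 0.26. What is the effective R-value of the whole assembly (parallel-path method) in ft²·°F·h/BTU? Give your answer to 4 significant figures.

U_eff = 0.74/30.1 + 0.26/6.745 = 0.024585 + 0.038547 = 0.063132
R_eff = 1/U_eff = 15.84 ft²·°F·h/BTU

15.84 ft²·°F·h/BTU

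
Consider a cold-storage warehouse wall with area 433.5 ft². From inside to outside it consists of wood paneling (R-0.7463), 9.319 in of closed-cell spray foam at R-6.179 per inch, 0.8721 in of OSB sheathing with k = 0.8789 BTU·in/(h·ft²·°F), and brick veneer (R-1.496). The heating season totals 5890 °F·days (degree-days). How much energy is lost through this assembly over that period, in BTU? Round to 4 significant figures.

9.319 × 6.179 = 57.582
0.8721/0.8789 = 0.99226
R_total = 0.7463 + 57.582 + 0.99226 + 1.496 = 60.817 ft²·°F·h/BTU
E = A × HDD × 24 / R = 433.5 × 5890 × 24 / 60.817 = 1007600 BTU

1008000 BTU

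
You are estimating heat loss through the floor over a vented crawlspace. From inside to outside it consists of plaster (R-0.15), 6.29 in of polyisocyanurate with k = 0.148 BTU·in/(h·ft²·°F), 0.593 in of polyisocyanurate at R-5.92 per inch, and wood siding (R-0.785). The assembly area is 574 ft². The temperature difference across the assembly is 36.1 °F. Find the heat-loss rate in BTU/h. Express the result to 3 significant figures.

6.29/0.148 = 42.5
0.593 × 5.92 = 3.511
R_total = 0.15 + 42.5 + 3.511 + 0.785 = 46.95 ft²·°F·h/BTU
Q = A·ΔT/R = 574 × 36.1 / 46.95 = 441.4 BTU/h

441 BTU/h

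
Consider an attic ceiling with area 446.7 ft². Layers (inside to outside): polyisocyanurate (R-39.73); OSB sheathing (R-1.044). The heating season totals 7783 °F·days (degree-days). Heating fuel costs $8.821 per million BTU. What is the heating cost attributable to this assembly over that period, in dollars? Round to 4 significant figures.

18.05 dollars

R_total = 39.73 + 1.044 = 40.774 ft²·°F·h/BTU
E = A × HDD × 24 / R = 446.7 × 7783 × 24 / 40.774 = 2046400 BTU
Cost = 2046400/10⁶ × 8.821 = $18.051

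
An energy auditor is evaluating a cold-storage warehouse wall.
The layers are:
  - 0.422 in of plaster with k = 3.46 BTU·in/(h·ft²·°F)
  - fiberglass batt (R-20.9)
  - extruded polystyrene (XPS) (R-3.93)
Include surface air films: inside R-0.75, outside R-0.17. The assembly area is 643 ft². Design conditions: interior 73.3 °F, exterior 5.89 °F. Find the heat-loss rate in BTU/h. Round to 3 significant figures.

0.422/3.46 = 0.122
R_total = 0.75 + 0.122 + 20.9 + 3.93 + 0.17 = 25.87 ft²·°F·h/BTU
Q = A·ΔT/R = 643 × (73.3 − 5.89) / 25.87 = 1675 BTU/h

1680 BTU/h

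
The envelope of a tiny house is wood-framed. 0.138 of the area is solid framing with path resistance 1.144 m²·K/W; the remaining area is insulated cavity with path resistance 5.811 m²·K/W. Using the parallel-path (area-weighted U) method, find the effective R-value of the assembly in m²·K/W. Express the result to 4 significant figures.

U_eff = 0.862/5.811 + 0.138/1.144 = 0.14834 + 0.12063 = 0.26897
R_eff = 1/U_eff = 3.7179 m²·K/W

3.718 m²·K/W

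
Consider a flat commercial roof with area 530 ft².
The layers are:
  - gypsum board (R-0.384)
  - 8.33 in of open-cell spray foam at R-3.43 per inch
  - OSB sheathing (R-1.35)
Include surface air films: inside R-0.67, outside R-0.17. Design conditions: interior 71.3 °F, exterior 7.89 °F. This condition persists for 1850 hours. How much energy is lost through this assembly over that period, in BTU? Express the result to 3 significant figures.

2000000 BTU

8.33 × 3.43 = 28.57
R_total = 0.67 + 0.384 + 28.57 + 1.35 + 0.17 = 31.15 ft²·°F·h/BTU
Q = 530 × (71.3 − 7.89) / 31.15 = 1079 BTU/h
E = 1079 × 1850 = 1996000 BTU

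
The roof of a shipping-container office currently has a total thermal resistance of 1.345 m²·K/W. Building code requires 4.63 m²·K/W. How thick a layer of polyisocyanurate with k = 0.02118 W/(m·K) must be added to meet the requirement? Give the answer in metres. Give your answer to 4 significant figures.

0.06958 m

ΔR = 4.63 − 1.345 = 3.285 m²·K/W
L = ΔR × k = 3.285 × 0.02118 = 0.069576 m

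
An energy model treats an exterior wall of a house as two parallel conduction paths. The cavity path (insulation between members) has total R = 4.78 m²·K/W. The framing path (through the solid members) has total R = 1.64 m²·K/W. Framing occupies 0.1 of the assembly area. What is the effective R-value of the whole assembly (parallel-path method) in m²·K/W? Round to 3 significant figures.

4.01 m²·K/W

U_eff = 0.9/4.78 + 0.1/1.64 = 0.1883 + 0.06098 = 0.2493
R_eff = 1/U_eff = 4.012 m²·K/W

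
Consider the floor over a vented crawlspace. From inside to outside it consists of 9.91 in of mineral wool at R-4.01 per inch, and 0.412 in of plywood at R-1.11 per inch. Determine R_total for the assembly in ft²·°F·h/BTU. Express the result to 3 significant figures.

9.91 × 4.01 = 39.74
0.412 × 1.11 = 0.4573
R_total = 39.74 + 0.4573 = 40.2 ft²·°F·h/BTU

40.2 ft²·°F·h/BTU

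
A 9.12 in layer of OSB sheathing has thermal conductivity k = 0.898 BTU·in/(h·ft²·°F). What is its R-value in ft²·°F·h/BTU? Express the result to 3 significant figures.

10.2 ft²·°F·h/BTU

R = L/k = 9.12/0.898 = 10.16 ft²·°F·h/BTU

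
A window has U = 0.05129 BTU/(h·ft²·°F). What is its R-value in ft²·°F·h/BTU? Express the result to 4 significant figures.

19.50 ft²·°F·h/BTU

R = 1/U = 1/0.05129 = 19.497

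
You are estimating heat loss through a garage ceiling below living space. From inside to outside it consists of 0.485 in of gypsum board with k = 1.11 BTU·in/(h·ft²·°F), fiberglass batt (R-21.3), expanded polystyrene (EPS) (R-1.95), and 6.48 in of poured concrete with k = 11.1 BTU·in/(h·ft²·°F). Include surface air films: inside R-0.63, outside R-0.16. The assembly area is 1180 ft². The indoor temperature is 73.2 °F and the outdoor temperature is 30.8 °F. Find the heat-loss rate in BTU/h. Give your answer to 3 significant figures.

0.485/1.11 = 0.4369
6.48/11.1 = 0.5838
R_total = 0.63 + 0.4369 + 21.3 + 1.95 + 0.5838 + 0.16 = 25.06 ft²·°F·h/BTU
Q = A·ΔT/R = 1180 × (73.2 − 30.8) / 25.06 = 1996 BTU/h

2000 BTU/h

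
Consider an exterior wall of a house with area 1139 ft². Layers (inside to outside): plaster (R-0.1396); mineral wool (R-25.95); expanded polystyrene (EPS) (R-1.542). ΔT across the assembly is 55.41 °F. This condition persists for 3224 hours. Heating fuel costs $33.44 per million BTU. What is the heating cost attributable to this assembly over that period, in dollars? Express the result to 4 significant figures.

246.2 dollars

R_total = 0.1396 + 25.95 + 1.542 = 27.632 ft²·°F·h/BTU
Q = 1139 × 55.41 / 27.632 = 2284.1 BTU/h
E = 2284.1 × 3224 = 7363800 BTU
Cost = 7363800/10⁶ × 33.44 = $246.24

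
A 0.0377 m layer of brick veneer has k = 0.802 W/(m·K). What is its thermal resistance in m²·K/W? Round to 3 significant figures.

0.0470 m²·K/W

R = L/k = 0.0377/0.802 = 0.04701 m²·K/W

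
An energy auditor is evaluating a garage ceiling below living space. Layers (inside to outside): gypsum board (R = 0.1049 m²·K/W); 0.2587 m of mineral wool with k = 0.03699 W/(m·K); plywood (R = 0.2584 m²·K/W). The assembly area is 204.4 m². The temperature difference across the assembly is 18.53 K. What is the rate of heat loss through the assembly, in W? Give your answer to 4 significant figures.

514.8 W

0.2587/0.03699 = 6.9938
R_total = 0.1049 + 6.9938 + 0.2584 = 7.3571 m²·K/W
Q = A·ΔT/R = 204.4 × 18.53 / 7.3571 = 514.81 W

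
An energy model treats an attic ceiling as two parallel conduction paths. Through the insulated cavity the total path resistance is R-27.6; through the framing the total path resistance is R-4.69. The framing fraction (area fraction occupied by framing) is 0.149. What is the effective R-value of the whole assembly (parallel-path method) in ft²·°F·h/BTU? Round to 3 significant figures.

16.0 ft²·°F·h/BTU

U_eff = 0.851/27.6 + 0.149/4.69 = 0.03083 + 0.03177 = 0.0626
R_eff = 1/U_eff = 15.97 ft²·°F·h/BTU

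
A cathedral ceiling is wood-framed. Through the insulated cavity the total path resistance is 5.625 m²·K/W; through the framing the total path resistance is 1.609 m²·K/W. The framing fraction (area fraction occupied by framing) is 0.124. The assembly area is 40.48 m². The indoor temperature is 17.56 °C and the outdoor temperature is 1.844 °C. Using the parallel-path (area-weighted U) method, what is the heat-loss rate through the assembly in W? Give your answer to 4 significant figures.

148.1 W

U_eff = 0.876/5.625 + 0.124/1.609 = 0.15573 + 0.077067 = 0.2328
R_eff = 1/U_eff = 4.2955 m²·K/W
Q = 40.48 × (17.56 − 1.844) / 4.2955 = 148.1 W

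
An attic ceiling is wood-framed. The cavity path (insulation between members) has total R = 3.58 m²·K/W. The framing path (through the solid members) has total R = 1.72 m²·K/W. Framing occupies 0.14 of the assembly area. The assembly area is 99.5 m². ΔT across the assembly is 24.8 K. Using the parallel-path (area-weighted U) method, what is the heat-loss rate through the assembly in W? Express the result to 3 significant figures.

U_eff = 0.86/3.58 + 0.14/1.72 = 0.2402 + 0.0814 = 0.3216
R_eff = 1/U_eff = 3.109 m²·K/W
Q = 99.5 × 24.8 / 3.109 = 793.6 W

794 W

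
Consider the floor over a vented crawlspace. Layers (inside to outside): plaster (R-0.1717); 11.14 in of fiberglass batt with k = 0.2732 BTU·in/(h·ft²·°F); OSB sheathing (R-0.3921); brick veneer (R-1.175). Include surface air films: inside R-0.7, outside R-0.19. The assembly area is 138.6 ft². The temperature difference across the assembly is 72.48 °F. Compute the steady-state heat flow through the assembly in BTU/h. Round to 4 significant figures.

11.14/0.2732 = 40.776
R_total = 0.7 + 0.1717 + 40.776 + 0.3921 + 1.175 + 0.19 = 43.405 ft²·°F·h/BTU
Q = A·ΔT/R = 138.6 × 72.48 / 43.405 = 231.44 BTU/h

231.4 BTU/h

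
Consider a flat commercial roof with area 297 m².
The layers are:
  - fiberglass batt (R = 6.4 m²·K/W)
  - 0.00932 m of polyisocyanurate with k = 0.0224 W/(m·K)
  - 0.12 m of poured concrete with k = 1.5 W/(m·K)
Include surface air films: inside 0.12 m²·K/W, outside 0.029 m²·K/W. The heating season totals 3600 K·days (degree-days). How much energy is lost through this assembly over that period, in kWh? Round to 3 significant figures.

3640 kWh

0.00932/0.0224 = 0.4161
0.12/1.5 = 0.08
R_total = 0.12 + 6.4 + 0.4161 + 0.08 + 0.029 = 7.045 m²·K/W
E = A × HDD × 24 / R / 1000 = 297 × 3600 × 24 / 7.045 / 1000 = 3642 kWh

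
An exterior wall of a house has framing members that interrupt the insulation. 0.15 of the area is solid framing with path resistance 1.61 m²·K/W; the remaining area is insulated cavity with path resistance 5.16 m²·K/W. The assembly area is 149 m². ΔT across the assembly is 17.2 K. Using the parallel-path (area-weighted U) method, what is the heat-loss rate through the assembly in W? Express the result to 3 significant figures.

661 W

U_eff = 0.85/5.16 + 0.15/1.61 = 0.1647 + 0.09317 = 0.2579
R_eff = 1/U_eff = 3.878 m²·K/W
Q = 149 × 17.2 / 3.878 = 660.9 W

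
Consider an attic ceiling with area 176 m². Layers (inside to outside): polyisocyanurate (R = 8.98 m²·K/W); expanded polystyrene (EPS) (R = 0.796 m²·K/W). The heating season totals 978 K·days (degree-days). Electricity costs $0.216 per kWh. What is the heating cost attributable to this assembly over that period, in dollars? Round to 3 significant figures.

91.3 dollars

R_total = 8.98 + 0.796 = 9.776 m²·K/W
E = A × HDD × 24 / R / 1000 = 176 × 978 × 24 / 9.776 / 1000 = 422.6 kWh
Cost = 422.6 × 0.216 = $91.28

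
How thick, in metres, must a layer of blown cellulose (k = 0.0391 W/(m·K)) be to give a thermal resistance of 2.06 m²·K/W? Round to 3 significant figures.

L = R·k = 2.06 × 0.0391 = 0.08055 m

0.0805 m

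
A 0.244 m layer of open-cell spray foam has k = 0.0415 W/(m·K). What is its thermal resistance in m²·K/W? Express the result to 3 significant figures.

R = L/k = 0.244/0.0415 = 5.88 m²·K/W

5.88 m²·K/W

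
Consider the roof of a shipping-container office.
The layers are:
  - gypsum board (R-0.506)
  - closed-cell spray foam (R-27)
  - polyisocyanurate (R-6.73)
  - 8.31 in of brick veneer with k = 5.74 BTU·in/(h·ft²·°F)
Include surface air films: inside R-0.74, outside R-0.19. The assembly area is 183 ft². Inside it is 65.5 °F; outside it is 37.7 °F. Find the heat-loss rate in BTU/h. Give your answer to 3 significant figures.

139 BTU/h

8.31/5.74 = 1.448
R_total = 0.74 + 0.506 + 27 + 6.73 + 1.448 + 0.19 = 36.61 ft²·°F·h/BTU
Q = A·ΔT/R = 183 × (65.5 − 37.7) / 36.61 = 138.9 BTU/h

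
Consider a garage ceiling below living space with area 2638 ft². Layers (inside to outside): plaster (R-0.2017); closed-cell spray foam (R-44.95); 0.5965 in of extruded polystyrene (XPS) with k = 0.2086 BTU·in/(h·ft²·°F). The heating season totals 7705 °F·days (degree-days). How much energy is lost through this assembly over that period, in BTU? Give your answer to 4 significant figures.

10160000 BTU

0.5965/0.2086 = 2.8595
R_total = 0.2017 + 44.95 + 2.8595 = 48.011 ft²·°F·h/BTU
E = A × HDD × 24 / R = 2638 × 7705 × 24 / 48.011 = 10161000 BTU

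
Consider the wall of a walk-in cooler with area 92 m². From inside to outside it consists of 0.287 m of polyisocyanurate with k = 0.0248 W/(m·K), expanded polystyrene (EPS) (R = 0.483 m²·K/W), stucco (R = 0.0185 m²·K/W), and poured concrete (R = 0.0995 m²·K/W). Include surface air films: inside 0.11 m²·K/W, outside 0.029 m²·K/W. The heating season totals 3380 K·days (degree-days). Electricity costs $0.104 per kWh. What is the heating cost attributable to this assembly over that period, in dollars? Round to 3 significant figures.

63.0 dollars

0.287/0.0248 = 11.57
R_total = 0.11 + 11.57 + 0.483 + 0.0185 + 0.0995 + 0.029 = 12.31 m²·K/W
E = A × HDD × 24 / R / 1000 = 92 × 3380 × 24 / 12.31 / 1000 = 606.1 kWh
Cost = 606.1 × 0.104 = $63.04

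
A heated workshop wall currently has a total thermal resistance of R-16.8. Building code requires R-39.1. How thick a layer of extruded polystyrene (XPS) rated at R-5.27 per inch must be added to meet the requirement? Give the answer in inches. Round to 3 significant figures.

4.23 in

ΔR = 39.1 − 16.8 = 22.3 ft²·°F·h/BTU
L = ΔR / (R/in) = 22.3/5.27 = 4.231 in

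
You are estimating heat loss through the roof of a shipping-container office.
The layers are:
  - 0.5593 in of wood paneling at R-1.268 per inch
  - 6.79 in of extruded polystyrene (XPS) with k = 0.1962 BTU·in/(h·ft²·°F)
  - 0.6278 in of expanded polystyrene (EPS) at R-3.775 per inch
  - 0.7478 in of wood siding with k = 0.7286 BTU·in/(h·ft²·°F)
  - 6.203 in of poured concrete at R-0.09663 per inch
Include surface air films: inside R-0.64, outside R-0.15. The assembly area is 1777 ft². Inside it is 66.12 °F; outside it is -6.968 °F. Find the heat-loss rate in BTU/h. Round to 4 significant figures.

0.5593 × 1.268 = 0.70919
6.79/0.1962 = 34.608
0.6278 × 3.775 = 2.3699
0.7478/0.7286 = 1.0264
6.203 × 0.09663 = 0.5994
R_total = 0.64 + 0.70919 + 34.608 + 2.3699 + 1.0264 + 0.5994 + 0.15 = 40.102 ft²·°F·h/BTU
Q = A·ΔT/R = 1777 × (66.12 − (-6.968)) / 40.102 = 3238.6 BTU/h

3239 BTU/h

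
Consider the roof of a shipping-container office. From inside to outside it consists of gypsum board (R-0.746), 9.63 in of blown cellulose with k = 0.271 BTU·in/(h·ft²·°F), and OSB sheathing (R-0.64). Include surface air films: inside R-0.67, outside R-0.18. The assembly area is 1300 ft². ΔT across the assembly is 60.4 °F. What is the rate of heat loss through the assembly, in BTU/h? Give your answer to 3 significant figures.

9.63/0.271 = 35.54
R_total = 0.67 + 0.746 + 35.54 + 0.64 + 0.18 = 37.77 ft²·°F·h/BTU
Q = A·ΔT/R = 1300 × 60.4 / 37.77 = 2079 BTU/h

2080 BTU/h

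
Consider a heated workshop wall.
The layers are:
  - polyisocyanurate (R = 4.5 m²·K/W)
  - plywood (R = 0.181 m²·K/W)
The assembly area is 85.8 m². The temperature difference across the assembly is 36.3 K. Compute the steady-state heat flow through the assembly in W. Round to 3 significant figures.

R_total = 4.5 + 0.181 = 4.681 m²·K/W
Q = A·ΔT/R = 85.8 × 36.3 / 4.681 = 665.4 W

665 W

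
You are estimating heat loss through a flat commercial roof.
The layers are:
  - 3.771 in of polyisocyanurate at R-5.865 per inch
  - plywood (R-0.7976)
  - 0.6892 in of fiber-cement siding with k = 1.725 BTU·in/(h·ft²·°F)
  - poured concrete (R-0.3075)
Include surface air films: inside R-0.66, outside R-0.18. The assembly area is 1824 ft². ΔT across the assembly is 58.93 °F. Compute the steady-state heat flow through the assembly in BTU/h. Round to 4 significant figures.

4394 BTU/h

3.771 × 5.865 = 22.117
0.6892/1.725 = 0.39954
R_total = 0.66 + 22.117 + 0.7976 + 0.39954 + 0.3075 + 0.18 = 24.462 ft²·°F·h/BTU
Q = A·ΔT/R = 1824 × 58.93 / 24.462 = 4394.2 BTU/h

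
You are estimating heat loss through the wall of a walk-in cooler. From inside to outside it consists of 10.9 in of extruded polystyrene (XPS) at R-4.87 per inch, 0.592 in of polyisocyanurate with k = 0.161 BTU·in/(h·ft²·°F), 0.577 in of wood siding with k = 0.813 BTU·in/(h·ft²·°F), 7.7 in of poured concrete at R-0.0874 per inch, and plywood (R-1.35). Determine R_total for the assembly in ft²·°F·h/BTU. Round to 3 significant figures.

10.9 × 4.87 = 53.08
0.592/0.161 = 3.677
0.577/0.813 = 0.7097
7.7 × 0.0874 = 0.673
R_total = 53.08 + 3.677 + 0.7097 + 0.673 + 1.35 = 59.49 ft²·°F·h/BTU

59.5 ft²·°F·h/BTU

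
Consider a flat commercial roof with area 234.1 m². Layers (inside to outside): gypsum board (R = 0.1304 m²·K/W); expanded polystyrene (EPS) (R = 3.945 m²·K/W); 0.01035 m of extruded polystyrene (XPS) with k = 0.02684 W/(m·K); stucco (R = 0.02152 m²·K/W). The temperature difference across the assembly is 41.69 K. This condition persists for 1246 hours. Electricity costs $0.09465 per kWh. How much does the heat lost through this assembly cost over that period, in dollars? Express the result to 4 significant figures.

0.01035/0.02684 = 0.38562
R_total = 0.1304 + 3.945 + 0.38562 + 0.02152 = 4.4825 m²·K/W
Q = 234.1 × 41.69 / 4.4825 = 2177.3 W
E = 2177.3 W × 1246 h / 1000 = 2712.9 kWh
Cost = 2712.9 × 0.09465 = $256.77

256.8 dollars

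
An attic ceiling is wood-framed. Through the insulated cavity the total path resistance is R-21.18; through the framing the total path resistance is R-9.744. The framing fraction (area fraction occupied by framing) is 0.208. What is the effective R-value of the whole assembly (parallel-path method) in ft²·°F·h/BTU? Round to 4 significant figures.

17.02 ft²·°F·h/BTU

U_eff = 0.792/21.18 + 0.208/9.744 = 0.037394 + 0.021346 = 0.05874
R_eff = 1/U_eff = 17.024 ft²·°F·h/BTU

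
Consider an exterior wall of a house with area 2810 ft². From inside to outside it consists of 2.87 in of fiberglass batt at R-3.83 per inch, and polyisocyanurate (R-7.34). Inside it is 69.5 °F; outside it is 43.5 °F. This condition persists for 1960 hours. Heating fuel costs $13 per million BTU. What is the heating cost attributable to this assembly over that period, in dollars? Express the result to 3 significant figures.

2.87 × 3.83 = 10.99
R_total = 10.99 + 7.34 = 18.33 ft²·°F·h/BTU
Q = 2810 × (69.5 − 43.5) / 18.33 = 3985 BTU/h
E = 3985 × 1960 = 7811000 BTU
Cost = 7811000/10⁶ × 13 = $101.5

102 dollars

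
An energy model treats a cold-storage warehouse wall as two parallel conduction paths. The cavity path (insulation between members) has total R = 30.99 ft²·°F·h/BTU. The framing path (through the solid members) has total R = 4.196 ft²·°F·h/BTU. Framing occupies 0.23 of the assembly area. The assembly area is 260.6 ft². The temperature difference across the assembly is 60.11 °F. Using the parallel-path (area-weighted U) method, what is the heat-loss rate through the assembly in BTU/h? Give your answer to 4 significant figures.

U_eff = 0.77/30.99 + 0.23/4.196 = 0.024847 + 0.054814 = 0.079661
R_eff = 1/U_eff = 12.553 ft²·°F·h/BTU
Q = 260.6 × 60.11 / 12.553 = 1247.9 BTU/h

1248 BTU/h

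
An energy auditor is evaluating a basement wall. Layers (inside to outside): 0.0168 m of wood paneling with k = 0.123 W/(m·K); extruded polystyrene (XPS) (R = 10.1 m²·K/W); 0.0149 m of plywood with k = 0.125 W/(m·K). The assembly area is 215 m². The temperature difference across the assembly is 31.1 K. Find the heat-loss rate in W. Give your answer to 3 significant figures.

0.0168/0.123 = 0.1366
0.0149/0.125 = 0.1192
R_total = 0.1366 + 10.1 + 0.1192 = 10.36 m²·K/W
Q = A·ΔT/R = 215 × 31.1 / 10.36 = 645.7 W

646 W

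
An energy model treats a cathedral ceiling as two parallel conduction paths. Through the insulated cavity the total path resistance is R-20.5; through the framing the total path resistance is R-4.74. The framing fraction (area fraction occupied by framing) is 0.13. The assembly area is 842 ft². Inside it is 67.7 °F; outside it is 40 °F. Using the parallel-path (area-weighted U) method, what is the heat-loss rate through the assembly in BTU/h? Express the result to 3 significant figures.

1630 BTU/h

U_eff = 0.87/20.5 + 0.13/4.74 = 0.04244 + 0.02743 = 0.06987
R_eff = 1/U_eff = 14.31 ft²·°F·h/BTU
Q = 842 × (67.7 − 40) / 14.31 = 1629 BTU/h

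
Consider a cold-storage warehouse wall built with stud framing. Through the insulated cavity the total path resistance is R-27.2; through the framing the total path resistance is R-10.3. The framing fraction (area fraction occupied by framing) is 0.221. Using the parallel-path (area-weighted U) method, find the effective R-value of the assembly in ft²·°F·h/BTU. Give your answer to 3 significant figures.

20.0 ft²·°F·h/BTU

U_eff = 0.779/27.2 + 0.221/10.3 = 0.02864 + 0.02146 = 0.0501
R_eff = 1/U_eff = 19.96 ft²·°F·h/BTU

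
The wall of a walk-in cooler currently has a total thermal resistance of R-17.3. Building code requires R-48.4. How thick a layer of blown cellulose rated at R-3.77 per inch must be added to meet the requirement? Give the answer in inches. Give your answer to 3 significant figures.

ΔR = 48.4 − 17.3 = 31.1 ft²·°F·h/BTU
L = ΔR / (R/in) = 31.1/3.77 = 8.249 in

8.25 in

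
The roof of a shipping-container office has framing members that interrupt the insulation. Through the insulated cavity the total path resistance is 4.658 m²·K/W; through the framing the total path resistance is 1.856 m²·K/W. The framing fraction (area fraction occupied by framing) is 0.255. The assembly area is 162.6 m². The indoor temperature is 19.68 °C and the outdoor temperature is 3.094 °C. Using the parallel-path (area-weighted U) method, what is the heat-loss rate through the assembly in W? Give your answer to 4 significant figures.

U_eff = 0.745/4.658 + 0.255/1.856 = 0.15994 + 0.13739 = 0.29733
R_eff = 1/U_eff = 3.3632 m²·K/W
Q = 162.6 × (19.68 − 3.094) / 3.3632 = 801.87 W

801.9 W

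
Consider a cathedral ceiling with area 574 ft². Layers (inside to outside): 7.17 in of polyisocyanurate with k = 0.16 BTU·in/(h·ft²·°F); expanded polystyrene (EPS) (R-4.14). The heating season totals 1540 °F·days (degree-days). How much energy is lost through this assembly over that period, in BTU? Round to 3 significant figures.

433000 BTU

7.17/0.16 = 44.81
R_total = 44.81 + 4.14 = 48.95 ft²·°F·h/BTU
E = A × HDD × 24 / R = 574 × 1540 × 24 / 48.95 = 433400 BTU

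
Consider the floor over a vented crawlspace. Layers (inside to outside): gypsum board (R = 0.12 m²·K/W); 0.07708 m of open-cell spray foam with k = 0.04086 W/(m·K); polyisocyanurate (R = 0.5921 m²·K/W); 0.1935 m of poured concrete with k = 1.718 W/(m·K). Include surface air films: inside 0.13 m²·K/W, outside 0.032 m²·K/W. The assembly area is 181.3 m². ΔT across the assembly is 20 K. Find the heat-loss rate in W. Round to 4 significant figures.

1262 W

0.07708/0.04086 = 1.8864
0.1935/1.718 = 0.11263
R_total = 0.13 + 0.12 + 1.8864 + 0.5921 + 0.11263 + 0.032 = 2.8732 m²·K/W
Q = A·ΔT/R = 181.3 × 20 / 2.8732 = 1262 W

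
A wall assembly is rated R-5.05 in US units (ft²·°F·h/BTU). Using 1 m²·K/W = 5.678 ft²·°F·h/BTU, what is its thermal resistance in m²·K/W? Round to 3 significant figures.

R_SI = 5.05/5.678 = 0.8894

0.889 m²·K/W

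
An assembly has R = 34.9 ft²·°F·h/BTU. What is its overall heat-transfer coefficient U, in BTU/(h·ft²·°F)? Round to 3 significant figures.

U = 1/R = 1/34.9 = 0.02865

0.0287 BTU/(h·ft²·°F)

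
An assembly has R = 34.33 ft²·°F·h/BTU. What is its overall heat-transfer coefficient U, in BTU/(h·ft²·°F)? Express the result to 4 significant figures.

0.02913 BTU/(h·ft²·°F)

U = 1/R = 1/34.33 = 0.029129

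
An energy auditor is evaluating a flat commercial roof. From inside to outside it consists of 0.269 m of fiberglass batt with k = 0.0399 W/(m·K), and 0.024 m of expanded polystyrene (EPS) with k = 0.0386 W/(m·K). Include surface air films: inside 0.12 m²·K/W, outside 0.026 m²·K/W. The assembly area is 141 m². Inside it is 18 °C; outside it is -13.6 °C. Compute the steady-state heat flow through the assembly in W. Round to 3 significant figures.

593 W

0.269/0.0399 = 6.742
0.024/0.0386 = 0.6218
R_total = 0.12 + 6.742 + 0.6218 + 0.026 = 7.51 m²·K/W
Q = A·ΔT/R = 141 × (18 − (-13.6)) / 7.51 = 593.3 W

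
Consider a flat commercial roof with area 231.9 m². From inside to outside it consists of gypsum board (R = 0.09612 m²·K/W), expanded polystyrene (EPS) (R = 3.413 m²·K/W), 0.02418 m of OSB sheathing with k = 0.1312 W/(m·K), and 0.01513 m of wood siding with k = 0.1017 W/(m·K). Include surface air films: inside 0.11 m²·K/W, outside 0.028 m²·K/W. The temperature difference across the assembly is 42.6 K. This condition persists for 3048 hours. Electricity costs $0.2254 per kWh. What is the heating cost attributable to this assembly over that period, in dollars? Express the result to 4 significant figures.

0.02418/0.1312 = 0.1843
0.01513/0.1017 = 0.14877
R_total = 0.11 + 0.09612 + 3.413 + 0.1843 + 0.14877 + 0.028 = 3.9802 m²·K/W
Q = 231.9 × 42.6 / 3.9802 = 2482 W
E = 2482 W × 3048 h / 1000 = 7565.2 kWh
Cost = 7565.2 × 0.2254 = $1705.2

1705 dollars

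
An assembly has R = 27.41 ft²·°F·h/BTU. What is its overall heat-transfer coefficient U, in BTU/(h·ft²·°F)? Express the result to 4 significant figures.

0.03648 BTU/(h·ft²·°F)

U = 1/R = 1/27.41 = 0.036483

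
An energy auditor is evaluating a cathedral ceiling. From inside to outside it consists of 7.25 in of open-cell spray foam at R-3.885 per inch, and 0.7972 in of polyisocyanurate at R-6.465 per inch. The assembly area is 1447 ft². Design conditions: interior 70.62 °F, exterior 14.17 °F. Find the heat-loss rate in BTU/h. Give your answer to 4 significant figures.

2451 BTU/h

7.25 × 3.885 = 28.166
0.7972 × 6.465 = 5.1539
R_total = 28.166 + 5.1539 = 33.32 ft²·°F·h/BTU
Q = A·ΔT/R = 1447 × (70.62 − 14.17) / 33.32 = 2451.5 BTU/h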